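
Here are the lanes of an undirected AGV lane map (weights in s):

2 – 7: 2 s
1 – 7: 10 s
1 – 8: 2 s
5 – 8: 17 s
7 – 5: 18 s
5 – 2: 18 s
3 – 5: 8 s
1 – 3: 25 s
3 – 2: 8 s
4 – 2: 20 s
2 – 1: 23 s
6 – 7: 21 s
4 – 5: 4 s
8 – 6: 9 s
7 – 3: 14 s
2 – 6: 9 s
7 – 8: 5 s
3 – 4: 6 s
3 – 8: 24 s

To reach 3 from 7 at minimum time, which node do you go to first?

2

Compare a few routes:
7–2–3: 2+8 = 10
7–3: 14 = 14
The minimum is 10 s via 7–2–3.
So from 7 the first move is to 2.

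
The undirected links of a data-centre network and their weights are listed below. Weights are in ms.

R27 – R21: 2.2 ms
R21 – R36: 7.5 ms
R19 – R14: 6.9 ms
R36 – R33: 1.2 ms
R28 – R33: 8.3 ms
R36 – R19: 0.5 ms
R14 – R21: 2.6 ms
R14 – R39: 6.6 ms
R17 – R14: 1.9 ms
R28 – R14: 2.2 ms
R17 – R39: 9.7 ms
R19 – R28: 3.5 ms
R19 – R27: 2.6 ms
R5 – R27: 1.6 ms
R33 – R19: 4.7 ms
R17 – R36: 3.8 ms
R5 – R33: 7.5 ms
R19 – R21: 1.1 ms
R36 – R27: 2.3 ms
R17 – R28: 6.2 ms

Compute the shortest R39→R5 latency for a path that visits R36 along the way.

14.7 ms

Best R39 to R36: R39 → R14 → R21 → R19 → R36 costing 10.8
Best R36 to R5: R36 → R27 → R5 costing 3.9
Total via R36: 10.8 + 3.9 = 14.7 ms.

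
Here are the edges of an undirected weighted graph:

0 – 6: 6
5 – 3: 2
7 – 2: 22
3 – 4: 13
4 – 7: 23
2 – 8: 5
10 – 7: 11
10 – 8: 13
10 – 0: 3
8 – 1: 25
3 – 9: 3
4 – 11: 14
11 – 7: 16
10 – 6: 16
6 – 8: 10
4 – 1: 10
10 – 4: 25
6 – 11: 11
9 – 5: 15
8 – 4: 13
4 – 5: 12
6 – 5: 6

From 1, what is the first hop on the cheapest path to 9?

Enumerating some paths:
1–4–5–9: 10+12+15 = 37
1–4–3–9: 10+13+3 = 26
1–4–5–3–9: 10+12+2+3 = 27
Cheapest is 1–4–3–9 at 26.
So from 1 the first move is to 4.

4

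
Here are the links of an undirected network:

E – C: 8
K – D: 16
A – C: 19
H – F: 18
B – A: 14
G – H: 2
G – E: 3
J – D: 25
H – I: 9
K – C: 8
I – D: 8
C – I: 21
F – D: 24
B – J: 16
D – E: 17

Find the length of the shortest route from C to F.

31

Shortest distances from C:
C: 0
E: 8  (via C)
K: 8  (via C)
G: 11  (via E)
H: 13  (via G)
A: 19  (via C)
I: 21  (via C)
D: 24  (via K)
F: 31  (via H)
Shortest route: C → E → G → H → F = 31.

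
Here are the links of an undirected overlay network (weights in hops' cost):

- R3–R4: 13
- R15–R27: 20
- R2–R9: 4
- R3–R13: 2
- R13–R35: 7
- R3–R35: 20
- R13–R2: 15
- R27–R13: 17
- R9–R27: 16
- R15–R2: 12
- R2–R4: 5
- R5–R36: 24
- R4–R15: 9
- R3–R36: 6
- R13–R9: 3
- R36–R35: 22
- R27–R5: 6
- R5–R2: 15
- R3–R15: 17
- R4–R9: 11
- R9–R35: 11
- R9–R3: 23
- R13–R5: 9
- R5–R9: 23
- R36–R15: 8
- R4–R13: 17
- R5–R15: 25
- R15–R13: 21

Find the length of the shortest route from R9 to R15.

Running Dijkstra from R9:
R9: 0
R13: 3  (via R9)
R2: 4  (via R9)
R3: 5  (via R13)
R4: 9  (via R2)
R35: 10  (via R13)
R36: 11  (via R3)
R5: 12  (via R13)
R15: 16  (via R2)
Shortest route: R9 → R2 → R15 = 16 hops' cost.

16 hops' cost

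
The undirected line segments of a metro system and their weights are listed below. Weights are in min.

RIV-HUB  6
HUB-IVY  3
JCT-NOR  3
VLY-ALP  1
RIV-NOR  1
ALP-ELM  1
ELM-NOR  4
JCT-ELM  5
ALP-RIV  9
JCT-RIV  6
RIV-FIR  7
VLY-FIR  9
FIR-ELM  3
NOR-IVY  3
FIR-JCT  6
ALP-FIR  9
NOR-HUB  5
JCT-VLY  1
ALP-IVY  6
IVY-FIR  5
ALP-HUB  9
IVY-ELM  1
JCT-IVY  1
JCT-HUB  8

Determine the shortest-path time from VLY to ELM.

Settle nodes by increasing distance from VLY:
VLY: 0
ALP: 1  (via VLY)
JCT: 1  (via VLY)
IVY: 2  (via JCT)
ELM: 2  (via ALP)
Shortest route: VLY–ALP–ELM = 2 min.

2 min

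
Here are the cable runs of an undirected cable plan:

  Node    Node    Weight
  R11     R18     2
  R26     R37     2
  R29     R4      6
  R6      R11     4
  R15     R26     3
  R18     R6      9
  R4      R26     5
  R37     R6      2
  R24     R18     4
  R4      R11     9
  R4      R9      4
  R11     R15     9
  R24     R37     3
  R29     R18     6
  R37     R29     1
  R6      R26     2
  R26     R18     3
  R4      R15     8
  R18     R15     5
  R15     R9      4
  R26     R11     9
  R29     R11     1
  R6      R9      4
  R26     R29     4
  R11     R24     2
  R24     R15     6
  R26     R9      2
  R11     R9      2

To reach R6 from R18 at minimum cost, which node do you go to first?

Enumerating some paths:
R18–R26–R6: 3+2 = 5
R18–R11–R29–R37–R6: 2+1+1+2 = 6
R18–R11–R6: 2+4 = 6
The minimum is 5 via R18–R26–R6.
So from R18 the first move is to R26.

R26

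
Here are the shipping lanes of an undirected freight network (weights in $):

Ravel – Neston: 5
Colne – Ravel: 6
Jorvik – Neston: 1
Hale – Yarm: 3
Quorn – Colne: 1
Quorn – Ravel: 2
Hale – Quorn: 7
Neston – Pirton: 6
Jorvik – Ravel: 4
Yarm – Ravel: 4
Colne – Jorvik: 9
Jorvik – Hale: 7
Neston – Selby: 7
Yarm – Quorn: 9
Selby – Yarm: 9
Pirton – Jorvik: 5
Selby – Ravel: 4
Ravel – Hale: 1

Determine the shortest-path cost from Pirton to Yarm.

$13

Compare a few routes:
Pirton - Neston - Jorvik - Ravel - Hale - Yarm: 6+1+4+1+3 = 15
Pirton - Neston - Jorvik - Ravel - Yarm: 6+1+4+4 = 15
Pirton - Jorvik - Ravel - Yarm: 5+4+4 = 13
Pirton - Neston - Ravel - Hale - Yarm: 6+5+1+3 = 15
The minimum is $13 via Pirton - Jorvik - Ravel - Yarm.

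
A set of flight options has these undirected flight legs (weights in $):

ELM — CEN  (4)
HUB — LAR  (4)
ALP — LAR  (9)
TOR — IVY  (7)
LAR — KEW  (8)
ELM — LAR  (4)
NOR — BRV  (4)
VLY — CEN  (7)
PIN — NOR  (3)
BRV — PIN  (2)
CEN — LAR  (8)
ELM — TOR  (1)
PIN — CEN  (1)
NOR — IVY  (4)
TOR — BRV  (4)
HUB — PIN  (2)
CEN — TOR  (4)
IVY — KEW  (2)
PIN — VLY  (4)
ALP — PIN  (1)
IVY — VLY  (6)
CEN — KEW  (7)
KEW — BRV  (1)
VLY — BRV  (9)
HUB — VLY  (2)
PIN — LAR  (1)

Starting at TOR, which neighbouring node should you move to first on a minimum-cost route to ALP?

Enumerating some paths:
TOR → CEN → PIN → ALP: 4+1+1 = 6
TOR → ELM → CEN → PIN → ALP: 1+4+1+1 = 7
The minimum is $6 via TOR → CEN → PIN → ALP.
So from TOR the first move is to CEN.

CEN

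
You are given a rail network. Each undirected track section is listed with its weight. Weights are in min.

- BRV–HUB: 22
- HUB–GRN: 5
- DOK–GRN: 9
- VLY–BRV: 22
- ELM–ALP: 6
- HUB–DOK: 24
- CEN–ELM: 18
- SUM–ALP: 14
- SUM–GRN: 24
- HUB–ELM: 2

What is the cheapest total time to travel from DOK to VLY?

58 min

Shortest distances from DOK:
DOK: 0
GRN: 9  (via DOK)
HUB: 14  (via GRN)
ELM: 16  (via HUB)
ALP: 22  (via ELM)
SUM: 33  (via GRN)
CEN: 34  (via ELM)
BRV: 36  (via HUB)
VLY: 58  (via BRV)
Shortest route: DOK–GRN–HUB–BRV–VLY = 58 min.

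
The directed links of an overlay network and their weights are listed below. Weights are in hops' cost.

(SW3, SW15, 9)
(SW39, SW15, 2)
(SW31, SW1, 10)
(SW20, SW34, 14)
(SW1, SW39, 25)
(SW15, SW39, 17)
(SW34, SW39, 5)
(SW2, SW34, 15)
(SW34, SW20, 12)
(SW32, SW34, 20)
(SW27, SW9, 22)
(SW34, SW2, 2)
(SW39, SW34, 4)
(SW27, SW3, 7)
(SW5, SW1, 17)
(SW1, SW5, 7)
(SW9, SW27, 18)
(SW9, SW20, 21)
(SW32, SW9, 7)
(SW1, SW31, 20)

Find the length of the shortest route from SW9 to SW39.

40 hops' cost

Candidate routes:
SW9 - SW20 - SW34 - SW39: 21+14+5 = 40
SW9 - SW27 - SW3 - SW15 - SW39: 18+7+9+17 = 51
Cheapest is SW9 - SW20 - SW34 - SW39 at 40 hops' cost.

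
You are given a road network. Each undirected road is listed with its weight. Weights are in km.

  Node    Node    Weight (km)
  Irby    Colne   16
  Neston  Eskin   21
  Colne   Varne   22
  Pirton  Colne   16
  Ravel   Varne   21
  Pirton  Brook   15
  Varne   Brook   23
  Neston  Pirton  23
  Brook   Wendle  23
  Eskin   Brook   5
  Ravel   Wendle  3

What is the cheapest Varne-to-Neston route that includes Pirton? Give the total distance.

Best Varne to Pirton: Varne → Colne → Pirton costing 38
Best Pirton to Neston: Pirton → Neston costing 23
Total via Pirton: 38 + 23 = 61 km.

61 km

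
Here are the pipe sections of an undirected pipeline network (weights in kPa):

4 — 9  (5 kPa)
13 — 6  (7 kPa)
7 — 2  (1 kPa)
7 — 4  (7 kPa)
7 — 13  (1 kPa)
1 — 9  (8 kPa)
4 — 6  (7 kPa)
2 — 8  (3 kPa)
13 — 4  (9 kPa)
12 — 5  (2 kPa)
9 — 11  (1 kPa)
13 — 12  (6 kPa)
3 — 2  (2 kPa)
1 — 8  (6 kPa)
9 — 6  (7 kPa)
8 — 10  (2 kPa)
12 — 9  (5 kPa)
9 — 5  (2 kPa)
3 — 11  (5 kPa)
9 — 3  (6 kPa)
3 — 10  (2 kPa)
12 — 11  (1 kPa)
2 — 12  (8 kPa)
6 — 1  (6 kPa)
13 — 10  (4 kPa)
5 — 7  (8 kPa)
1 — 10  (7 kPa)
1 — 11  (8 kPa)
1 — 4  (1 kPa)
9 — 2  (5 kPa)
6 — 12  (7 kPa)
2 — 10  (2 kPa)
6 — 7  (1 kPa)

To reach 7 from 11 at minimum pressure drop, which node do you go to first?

Candidate routes:
11 → 12 → 13 → 7: 1+6+1 = 8
11 → 9 → 2 → 7: 1+5+1 = 7
The minimum is 7 kPa via 11 → 9 → 2 → 7.
So from 11 the first move is to 9.

9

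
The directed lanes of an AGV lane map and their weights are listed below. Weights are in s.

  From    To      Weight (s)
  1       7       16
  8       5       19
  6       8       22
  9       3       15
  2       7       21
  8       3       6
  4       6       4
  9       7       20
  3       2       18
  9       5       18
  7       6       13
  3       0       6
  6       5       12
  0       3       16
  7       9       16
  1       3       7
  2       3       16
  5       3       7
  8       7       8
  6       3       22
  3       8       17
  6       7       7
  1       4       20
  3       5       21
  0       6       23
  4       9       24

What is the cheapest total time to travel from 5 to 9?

Shortest distances from 5:
5: 0
3: 7  (via 5)
0: 13  (via 3)
8: 24  (via 3)
2: 25  (via 3)
7: 32  (via 8)
6: 36  (via 0)
9: 48  (via 7)
Shortest route: 5–3–8–7–9 = 48 s.

48 s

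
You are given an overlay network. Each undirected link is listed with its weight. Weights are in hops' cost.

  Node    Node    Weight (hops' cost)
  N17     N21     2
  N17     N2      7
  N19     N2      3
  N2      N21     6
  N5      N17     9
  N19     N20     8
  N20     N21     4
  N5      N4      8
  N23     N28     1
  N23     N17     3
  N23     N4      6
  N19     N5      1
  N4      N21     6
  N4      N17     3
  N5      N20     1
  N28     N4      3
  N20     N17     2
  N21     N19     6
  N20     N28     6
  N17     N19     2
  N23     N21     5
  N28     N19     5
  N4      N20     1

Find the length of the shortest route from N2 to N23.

8 hops' cost

Running Dijkstra from N2:
N2: 0
N19: 3  (via N2)
N5: 4  (via N19)
N17: 5  (via N19)
N20: 5  (via N5)
N21: 6  (via N2)
N4: 6  (via N20)
N23: 8  (via N17)
Shortest route: N2 → N19 → N17 → N23 = 8 hops' cost.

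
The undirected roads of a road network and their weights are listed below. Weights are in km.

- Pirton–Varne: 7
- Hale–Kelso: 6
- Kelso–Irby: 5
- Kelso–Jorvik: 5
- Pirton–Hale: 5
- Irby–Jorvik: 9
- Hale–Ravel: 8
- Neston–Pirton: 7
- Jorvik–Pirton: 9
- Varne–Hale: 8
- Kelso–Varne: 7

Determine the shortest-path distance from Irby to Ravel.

Settle nodes by increasing distance from Irby:
Irby: 0
Kelso: 5  (via Irby)
Jorvik: 9  (via Irby)
Hale: 11  (via Kelso)
Varne: 12  (via Kelso)
Pirton: 16  (via Hale)
Ravel: 19  (via Hale)
Shortest route: Irby → Kelso → Hale → Ravel = 19 km.

19 km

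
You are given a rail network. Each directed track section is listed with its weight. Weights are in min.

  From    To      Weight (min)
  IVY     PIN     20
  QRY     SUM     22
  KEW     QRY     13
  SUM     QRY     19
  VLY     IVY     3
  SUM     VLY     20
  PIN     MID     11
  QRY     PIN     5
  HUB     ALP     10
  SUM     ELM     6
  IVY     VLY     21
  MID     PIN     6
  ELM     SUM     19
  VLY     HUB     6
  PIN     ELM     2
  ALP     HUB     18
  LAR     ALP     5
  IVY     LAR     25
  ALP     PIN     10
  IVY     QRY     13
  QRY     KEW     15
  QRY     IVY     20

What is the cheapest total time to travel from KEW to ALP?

63 min

Compare a few routes:
KEW → QRY → IVY → LAR → ALP: 13+20+25+5 = 63
KEW → QRY → SUM → VLY → HUB → ALP: 13+22+20+6+10 = 71
KEW → QRY → IVY → VLY → HUB → ALP: 13+20+21+6+10 = 70
The minimum is 63 min via KEW → QRY → IVY → LAR → ALP.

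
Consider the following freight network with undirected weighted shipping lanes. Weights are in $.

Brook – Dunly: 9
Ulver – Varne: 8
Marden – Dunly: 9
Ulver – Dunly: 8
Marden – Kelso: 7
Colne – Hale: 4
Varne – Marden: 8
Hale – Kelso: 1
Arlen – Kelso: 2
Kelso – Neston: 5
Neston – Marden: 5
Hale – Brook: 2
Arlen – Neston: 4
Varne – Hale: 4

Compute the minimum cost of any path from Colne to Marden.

Settle nodes by increasing distance from Colne:
Colne: 0
Hale: 4  (via Colne)
Kelso: 5  (via Hale)
Brook: 6  (via Hale)
Arlen: 7  (via Kelso)
Varne: 8  (via Hale)
Neston: 10  (via Kelso)
Marden: 12  (via Kelso)
Shortest route: Colne → Hale → Kelso → Marden = $12.

$12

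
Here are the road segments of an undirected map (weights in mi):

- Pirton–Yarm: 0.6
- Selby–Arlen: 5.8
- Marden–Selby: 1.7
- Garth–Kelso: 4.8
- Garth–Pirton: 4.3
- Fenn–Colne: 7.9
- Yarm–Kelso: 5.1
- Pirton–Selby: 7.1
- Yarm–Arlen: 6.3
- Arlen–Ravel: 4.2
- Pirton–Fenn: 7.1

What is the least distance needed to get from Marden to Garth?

Shortest distances from Marden:
Marden: 0
Selby: 1.7  (via Marden)
Arlen: 7.5  (via Selby)
Pirton: 8.8  (via Selby)
Yarm: 9.4  (via Pirton)
Ravel: 11.7  (via Arlen)
Garth: 13.1  (via Pirton)
Shortest route: Marden–Selby–Pirton–Garth = 13.1 mi.

13.1 mi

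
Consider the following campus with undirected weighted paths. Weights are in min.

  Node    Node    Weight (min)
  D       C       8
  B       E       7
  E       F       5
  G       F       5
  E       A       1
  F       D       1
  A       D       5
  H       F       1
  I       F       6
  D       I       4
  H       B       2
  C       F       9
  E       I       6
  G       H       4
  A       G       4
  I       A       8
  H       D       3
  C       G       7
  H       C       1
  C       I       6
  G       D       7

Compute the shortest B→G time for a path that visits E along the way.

12 min

Shortest B→E: B–E = 7
Best E to G: E–A–G costing 5
Total via E: 7 + 5 = 12 min.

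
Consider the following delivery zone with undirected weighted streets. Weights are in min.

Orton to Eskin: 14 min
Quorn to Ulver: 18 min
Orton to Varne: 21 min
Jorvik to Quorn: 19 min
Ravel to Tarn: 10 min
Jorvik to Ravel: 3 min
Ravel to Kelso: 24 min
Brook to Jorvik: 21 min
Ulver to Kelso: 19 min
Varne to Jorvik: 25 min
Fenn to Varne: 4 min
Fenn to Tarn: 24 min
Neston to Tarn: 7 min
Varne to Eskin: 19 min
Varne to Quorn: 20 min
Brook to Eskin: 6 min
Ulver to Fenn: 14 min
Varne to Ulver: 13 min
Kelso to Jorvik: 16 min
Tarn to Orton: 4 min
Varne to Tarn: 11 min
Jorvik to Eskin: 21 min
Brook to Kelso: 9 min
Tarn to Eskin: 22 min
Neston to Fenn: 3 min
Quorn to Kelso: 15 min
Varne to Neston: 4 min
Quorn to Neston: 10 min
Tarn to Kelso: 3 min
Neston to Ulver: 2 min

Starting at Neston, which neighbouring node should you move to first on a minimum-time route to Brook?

Candidate routes:
Neston–Tarn–Kelso–Brook: 7+3+9 = 19
Neston–Ulver–Kelso–Brook: 2+19+9 = 30
Neston–Varne–Tarn–Kelso–Brook: 4+11+3+9 = 27
Neston–Varne–Eskin–Brook: 4+19+6 = 29
Cheapest is Neston–Tarn–Kelso–Brook at 19 min.
So from Neston the first move is to Tarn.

Tarn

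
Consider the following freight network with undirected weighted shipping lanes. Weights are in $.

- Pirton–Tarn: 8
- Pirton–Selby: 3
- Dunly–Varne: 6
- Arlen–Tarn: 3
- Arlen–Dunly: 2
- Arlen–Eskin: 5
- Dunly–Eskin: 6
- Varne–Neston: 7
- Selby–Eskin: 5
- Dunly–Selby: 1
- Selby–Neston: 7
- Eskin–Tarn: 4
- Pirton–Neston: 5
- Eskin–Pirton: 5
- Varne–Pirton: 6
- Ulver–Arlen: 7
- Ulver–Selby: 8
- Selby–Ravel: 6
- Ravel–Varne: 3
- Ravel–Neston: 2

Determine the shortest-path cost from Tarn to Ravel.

$12

Shortest distances from Tarn:
Tarn: 0
Arlen: 3  (via Tarn)
Eskin: 4  (via Tarn)
Dunly: 5  (via Arlen)
Selby: 6  (via Dunly)
Pirton: 8  (via Tarn)
Ulver: 10  (via Arlen)
Varne: 11  (via Dunly)
Ravel: 12  (via Selby)
Shortest route: Tarn–Arlen–Dunly–Selby–Ravel = $12.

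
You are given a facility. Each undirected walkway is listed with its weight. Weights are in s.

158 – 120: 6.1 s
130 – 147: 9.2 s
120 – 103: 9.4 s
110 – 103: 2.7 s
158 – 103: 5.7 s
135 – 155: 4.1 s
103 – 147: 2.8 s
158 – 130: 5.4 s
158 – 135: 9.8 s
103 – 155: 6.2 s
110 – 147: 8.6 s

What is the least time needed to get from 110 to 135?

13 s

Running Dijkstra from 110:
110: 0
103: 2.7  (via 110)
147: 5.5  (via 103)
158: 8.4  (via 103)
155: 8.9  (via 103)
120: 12.1  (via 103)
135: 13  (via 155)
Shortest route: 110 → 103 → 155 → 135 = 13 s.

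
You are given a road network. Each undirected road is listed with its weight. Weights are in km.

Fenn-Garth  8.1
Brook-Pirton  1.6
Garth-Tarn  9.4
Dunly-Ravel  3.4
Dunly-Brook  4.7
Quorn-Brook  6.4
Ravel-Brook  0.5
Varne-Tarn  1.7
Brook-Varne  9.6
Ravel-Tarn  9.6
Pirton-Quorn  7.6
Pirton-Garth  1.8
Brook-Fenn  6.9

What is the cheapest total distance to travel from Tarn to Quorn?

Enumerating some paths:
Tarn → Garth → Pirton → Brook → Quorn: 9.4+1.8+1.6+6.4 = 19.2
Tarn → Garth → Pirton → Quorn: 9.4+1.8+7.6 = 18.8
Tarn → Ravel → Brook → Quorn: 9.6+0.5+6.4 = 16.5
Tarn → Varne → Brook → Quorn: 1.7+9.6+6.4 = 17.7
The minimum is 16.5 km via Tarn → Ravel → Brook → Quorn.

16.5 km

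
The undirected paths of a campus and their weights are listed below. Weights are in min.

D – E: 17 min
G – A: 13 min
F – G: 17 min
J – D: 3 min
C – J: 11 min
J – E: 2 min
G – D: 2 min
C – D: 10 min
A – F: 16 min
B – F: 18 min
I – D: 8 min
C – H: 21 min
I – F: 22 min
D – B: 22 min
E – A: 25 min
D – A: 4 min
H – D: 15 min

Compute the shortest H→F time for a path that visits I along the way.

Shortest H→I: H–D–I = 23
Shortest I→F: I–F = 22
Total via I: 23 + 22 = 45 min.

45 min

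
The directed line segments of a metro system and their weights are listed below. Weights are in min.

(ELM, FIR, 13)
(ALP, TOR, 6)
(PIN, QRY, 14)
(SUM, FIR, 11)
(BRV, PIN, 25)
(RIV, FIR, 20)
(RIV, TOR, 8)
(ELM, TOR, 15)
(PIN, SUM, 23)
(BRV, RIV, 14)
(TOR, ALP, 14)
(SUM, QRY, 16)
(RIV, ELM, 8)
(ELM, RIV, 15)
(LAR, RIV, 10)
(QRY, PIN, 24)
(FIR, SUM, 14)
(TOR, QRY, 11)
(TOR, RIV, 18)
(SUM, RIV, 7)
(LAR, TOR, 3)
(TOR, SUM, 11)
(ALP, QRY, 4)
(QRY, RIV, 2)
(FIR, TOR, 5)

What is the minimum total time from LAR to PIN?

38 min

Compare a few routes:
LAR - TOR - QRY - PIN: 3+11+24 = 38
LAR - TOR - ALP - QRY - PIN: 3+14+4+24 = 45
Cheapest is LAR - TOR - QRY - PIN at 38 min.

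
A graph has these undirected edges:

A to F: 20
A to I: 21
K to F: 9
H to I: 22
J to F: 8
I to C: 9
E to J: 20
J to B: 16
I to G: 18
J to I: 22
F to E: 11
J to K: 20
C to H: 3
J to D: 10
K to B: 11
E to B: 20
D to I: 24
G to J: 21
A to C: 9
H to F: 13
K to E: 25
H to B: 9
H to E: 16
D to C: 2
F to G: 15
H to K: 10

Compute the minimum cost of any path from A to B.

21

Candidate routes:
A–C–H–K–B: 9+3+10+11 = 33
A–C–H–B: 9+3+9 = 21
The minimum is 21 via A–C–H–B.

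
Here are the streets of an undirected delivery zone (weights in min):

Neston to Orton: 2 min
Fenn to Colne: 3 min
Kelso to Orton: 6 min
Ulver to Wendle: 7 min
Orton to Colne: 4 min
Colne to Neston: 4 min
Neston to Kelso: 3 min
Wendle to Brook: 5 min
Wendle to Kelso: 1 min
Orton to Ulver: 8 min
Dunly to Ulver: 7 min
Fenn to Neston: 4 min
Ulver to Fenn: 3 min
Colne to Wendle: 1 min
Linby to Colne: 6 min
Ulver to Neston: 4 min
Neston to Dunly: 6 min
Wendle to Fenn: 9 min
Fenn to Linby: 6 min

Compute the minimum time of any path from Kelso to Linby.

8 min

Candidate routes:
Kelso - Wendle - Colne - Linby: 1+1+6 = 8
Kelso - Neston - Fenn - Linby: 3+4+6 = 13
Kelso - Wendle - Colne - Fenn - Linby: 1+1+3+6 = 11
Cheapest is Kelso - Wendle - Colne - Linby at 8 min.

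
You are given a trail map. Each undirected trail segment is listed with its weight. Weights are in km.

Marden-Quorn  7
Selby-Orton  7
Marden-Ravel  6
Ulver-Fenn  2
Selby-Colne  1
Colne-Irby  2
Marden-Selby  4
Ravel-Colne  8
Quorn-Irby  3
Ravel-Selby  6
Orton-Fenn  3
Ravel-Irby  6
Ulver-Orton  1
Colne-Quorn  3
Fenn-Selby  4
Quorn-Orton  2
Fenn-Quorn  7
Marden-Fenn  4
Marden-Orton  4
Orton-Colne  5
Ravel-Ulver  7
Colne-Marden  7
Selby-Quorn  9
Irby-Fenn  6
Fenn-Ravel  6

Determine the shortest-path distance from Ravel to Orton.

Shortest distances from Ravel:
Ravel: 0
Irby: 6  (via Ravel)
Selby: 6  (via Ravel)
Marden: 6  (via Ravel)
Fenn: 6  (via Ravel)
Colne: 7  (via Selby)
Ulver: 7  (via Ravel)
Orton: 8  (via Ulver)
Shortest route: Ravel → Ulver → Orton = 8 km.

8 km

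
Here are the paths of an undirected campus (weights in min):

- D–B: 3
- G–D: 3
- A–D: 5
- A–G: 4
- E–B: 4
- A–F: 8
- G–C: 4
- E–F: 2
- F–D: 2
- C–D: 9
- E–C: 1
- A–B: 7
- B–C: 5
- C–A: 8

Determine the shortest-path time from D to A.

5 min

Candidate routes:
D–A: 5 = 5
D–G–A: 3+4 = 7
Cheapest is D–A at 5 min.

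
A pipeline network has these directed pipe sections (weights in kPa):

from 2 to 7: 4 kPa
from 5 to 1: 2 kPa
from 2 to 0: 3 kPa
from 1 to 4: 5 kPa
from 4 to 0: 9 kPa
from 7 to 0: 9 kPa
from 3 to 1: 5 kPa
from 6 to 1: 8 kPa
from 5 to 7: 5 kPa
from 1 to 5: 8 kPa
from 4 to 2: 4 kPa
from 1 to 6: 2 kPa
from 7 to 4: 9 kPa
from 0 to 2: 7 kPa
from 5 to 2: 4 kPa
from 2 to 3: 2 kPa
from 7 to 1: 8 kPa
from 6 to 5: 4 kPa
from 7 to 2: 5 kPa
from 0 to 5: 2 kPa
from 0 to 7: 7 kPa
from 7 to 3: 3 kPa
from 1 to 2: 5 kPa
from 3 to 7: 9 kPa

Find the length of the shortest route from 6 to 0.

11 kPa

Settle nodes by increasing distance from 6:
6: 0
5: 4  (via 6)
1: 6  (via 5)
2: 8  (via 5)
7: 9  (via 5)
3: 10  (via 2)
0: 11  (via 2)
Shortest route: 6 → 5 → 2 → 0 = 11 kPa.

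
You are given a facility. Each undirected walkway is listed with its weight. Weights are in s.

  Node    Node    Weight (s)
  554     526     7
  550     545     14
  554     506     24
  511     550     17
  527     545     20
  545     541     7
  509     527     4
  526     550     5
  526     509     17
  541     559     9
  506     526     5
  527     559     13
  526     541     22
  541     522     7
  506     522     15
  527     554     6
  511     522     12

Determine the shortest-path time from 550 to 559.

30 s

Candidate routes:
550–545–541–559: 14+7+9 = 30
550–526–541–559: 5+22+9 = 36
550–526–554–527–559: 5+7+6+13 = 31
Cheapest is 550–545–541–559 at 30 s.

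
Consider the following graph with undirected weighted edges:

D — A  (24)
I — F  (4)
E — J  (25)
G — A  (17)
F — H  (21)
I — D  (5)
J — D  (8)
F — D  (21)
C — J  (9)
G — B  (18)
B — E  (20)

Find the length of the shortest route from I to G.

Enumerating some paths:
I → F → D → A → G: 4+21+24+17 = 66
I → D → A → G: 5+24+17 = 46
I → D → J → E → B → G: 5+8+25+20+18 = 76
The minimum is 46 via I → D → A → G.

46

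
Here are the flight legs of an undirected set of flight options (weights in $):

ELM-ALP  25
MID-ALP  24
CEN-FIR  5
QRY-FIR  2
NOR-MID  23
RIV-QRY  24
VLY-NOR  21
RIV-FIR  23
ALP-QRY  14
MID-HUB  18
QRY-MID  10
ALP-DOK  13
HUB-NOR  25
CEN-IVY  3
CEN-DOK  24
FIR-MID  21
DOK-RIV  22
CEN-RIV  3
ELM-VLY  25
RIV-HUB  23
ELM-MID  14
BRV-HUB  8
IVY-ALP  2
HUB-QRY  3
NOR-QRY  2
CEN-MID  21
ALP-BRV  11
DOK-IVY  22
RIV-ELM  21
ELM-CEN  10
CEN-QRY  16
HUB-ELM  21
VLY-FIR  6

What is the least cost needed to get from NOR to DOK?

$27

Enumerating some paths:
NOR → QRY → FIR → CEN → IVY → DOK: 2+2+5+3+22 = 34
NOR → QRY → FIR → CEN → IVY → ALP → DOK: 2+2+5+3+2+13 = 27
NOR → QRY → FIR → CEN → DOK: 2+2+5+24 = 33
NOR → QRY → ALP → DOK: 2+14+13 = 29
Cheapest is NOR → QRY → FIR → CEN → IVY → ALP → DOK at $27.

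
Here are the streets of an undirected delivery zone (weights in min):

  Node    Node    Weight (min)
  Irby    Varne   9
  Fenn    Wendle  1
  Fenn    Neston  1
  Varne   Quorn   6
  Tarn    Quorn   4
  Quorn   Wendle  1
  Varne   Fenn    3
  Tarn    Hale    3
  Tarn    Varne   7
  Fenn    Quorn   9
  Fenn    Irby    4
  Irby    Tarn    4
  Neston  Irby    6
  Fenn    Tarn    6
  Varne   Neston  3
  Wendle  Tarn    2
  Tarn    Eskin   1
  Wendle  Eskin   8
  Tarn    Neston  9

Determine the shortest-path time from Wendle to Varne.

Enumerating some paths:
Wendle - Fenn - Neston - Varne: 1+1+3 = 5
Wendle - Fenn - Varne: 1+3 = 4
Wendle - Quorn - Varne: 1+6 = 7
The minimum is 4 min via Wendle - Fenn - Varne.

4 min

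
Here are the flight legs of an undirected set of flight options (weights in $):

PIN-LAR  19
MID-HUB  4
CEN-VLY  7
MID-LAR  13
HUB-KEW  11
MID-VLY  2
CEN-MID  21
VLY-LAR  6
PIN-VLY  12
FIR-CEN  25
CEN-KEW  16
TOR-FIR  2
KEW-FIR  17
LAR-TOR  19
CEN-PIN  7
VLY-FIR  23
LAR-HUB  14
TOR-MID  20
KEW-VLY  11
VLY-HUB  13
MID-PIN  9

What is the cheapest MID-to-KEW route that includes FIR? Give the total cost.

$39

Best MID to FIR: MID–TOR–FIR costing 22
Best FIR to KEW: FIR–KEW costing 17
Total via FIR: 22 + 17 = $39.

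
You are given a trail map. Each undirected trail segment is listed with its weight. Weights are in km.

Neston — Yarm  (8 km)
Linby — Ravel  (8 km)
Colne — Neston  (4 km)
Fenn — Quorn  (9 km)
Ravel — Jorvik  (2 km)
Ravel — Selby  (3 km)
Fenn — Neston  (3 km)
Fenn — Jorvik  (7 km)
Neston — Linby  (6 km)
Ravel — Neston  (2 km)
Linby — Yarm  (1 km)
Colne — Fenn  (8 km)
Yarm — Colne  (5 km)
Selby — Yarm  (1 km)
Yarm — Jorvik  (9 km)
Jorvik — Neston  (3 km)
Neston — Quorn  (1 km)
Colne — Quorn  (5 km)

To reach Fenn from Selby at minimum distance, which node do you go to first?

Candidate routes:
Selby - Ravel - Neston - Fenn: 3+2+3 = 8
Selby - Ravel - Jorvik - Neston - Fenn: 3+2+3+3 = 11
Cheapest is Selby - Ravel - Neston - Fenn at 8 km.
So from Selby the first move is to Ravel.

Ravel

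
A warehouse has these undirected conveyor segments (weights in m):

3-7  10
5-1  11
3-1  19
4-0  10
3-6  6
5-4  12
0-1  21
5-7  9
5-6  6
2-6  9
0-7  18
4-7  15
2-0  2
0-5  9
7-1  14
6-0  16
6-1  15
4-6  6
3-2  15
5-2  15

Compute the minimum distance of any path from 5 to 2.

11 m

Candidate routes:
5 → 0 → 2: 9+2 = 11
5 → 6 → 2: 6+9 = 15
5 → 6 → 0 → 2: 6+16+2 = 24
5 → 2: 15 = 15
Cheapest is 5 → 0 → 2 at 11 m.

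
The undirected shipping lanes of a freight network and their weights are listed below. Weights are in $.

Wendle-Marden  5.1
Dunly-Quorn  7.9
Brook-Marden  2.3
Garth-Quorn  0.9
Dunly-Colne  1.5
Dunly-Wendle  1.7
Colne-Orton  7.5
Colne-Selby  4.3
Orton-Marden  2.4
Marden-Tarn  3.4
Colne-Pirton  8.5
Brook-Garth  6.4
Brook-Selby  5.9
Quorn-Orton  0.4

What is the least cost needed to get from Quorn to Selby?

$11

Settle nodes by increasing distance from Quorn:
Quorn: 0
Orton: 0.4  (via Quorn)
Garth: 0.9  (via Quorn)
Marden: 2.8  (via Orton)
Brook: 5.1  (via Marden)
Tarn: 6.2  (via Marden)
Wendle: 7.9  (via Marden)
Colne: 7.9  (via Orton)
Dunly: 7.9  (via Quorn)
Selby: 11  (via Brook)
Shortest route: Quorn–Orton–Marden–Brook–Selby = $11.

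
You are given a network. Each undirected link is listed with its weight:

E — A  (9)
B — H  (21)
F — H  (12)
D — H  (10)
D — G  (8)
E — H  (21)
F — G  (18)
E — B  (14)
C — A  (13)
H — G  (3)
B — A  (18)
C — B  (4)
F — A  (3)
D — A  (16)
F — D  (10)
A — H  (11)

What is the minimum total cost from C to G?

Enumerating some paths:
C–A–H–G: 13+11+3 = 27
C–A–F–H–G: 13+3+12+3 = 31
C–B–H–G: 4+21+3 = 28
Cheapest is C–A–H–G at 27.

27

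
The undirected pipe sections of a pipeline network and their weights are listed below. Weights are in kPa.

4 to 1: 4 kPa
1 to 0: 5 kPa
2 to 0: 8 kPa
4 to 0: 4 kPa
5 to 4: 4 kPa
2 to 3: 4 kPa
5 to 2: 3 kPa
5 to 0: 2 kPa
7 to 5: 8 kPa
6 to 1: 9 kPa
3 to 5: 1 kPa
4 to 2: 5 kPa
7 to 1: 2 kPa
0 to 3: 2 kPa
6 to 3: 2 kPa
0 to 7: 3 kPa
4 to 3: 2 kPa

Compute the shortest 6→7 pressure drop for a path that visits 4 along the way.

10 kPa

Shortest 6→4: 6 → 3 → 4 = 4
Best 4 to 7: 4 → 1 → 7 costing 6
Total via 4: 4 + 6 = 10 kPa.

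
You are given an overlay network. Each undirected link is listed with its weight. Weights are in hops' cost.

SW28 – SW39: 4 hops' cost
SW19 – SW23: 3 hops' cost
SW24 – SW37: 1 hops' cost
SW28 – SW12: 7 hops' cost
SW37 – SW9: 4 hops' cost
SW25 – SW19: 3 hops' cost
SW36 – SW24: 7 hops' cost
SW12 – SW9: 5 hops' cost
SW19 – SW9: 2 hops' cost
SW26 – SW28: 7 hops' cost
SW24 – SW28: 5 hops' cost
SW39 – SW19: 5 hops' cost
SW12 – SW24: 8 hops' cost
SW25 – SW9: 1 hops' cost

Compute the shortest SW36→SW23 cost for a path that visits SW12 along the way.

Best SW36 to SW12: SW36–SW24–SW12 costing 15
Best SW12 to SW23: SW12–SW9–SW19–SW23 costing 10
Total via SW12: 15 + 10 = 25 hops' cost.

25 hops' cost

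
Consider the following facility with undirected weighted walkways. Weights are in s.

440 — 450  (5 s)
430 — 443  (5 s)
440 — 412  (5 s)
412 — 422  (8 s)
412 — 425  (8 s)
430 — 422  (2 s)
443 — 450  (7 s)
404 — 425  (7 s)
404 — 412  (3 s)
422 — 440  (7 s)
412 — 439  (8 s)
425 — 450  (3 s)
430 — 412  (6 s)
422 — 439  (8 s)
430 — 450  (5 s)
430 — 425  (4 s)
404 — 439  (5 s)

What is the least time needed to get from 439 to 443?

Running Dijkstra from 439:
439: 0
404: 5  (via 439)
422: 8  (via 439)
412: 8  (via 439)
430: 10  (via 422)
425: 12  (via 404)
440: 13  (via 412)
450: 15  (via 430)
443: 15  (via 430)
Shortest route: 439 → 422 → 430 → 443 = 15 s.

15 s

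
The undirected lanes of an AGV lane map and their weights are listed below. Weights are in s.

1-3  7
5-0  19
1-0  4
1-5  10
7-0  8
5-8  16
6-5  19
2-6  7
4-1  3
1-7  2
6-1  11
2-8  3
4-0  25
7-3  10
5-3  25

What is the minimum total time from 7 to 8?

23 s

Settle nodes by increasing distance from 7:
7: 0
1: 2  (via 7)
4: 5  (via 1)
0: 6  (via 1)
3: 9  (via 1)
5: 12  (via 1)
6: 13  (via 1)
2: 20  (via 6)
8: 23  (via 2)
Shortest route: 7–1–6–2–8 = 23 s.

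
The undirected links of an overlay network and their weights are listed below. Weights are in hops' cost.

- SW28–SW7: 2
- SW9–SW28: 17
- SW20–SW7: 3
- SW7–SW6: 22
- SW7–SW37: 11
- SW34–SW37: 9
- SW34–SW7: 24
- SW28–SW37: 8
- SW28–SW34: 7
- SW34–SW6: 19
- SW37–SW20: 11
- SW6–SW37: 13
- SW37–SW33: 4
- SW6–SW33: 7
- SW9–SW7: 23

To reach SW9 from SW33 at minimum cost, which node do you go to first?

SW37

Candidate routes:
SW33–SW37–SW7–SW28–SW9: 4+11+2+17 = 34
SW33–SW37–SW34–SW28–SW9: 4+9+7+17 = 37
SW33–SW37–SW28–SW9: 4+8+17 = 29
The minimum is 29 hops' cost via SW33–SW37–SW28–SW9.
So from SW33 the first move is to SW37.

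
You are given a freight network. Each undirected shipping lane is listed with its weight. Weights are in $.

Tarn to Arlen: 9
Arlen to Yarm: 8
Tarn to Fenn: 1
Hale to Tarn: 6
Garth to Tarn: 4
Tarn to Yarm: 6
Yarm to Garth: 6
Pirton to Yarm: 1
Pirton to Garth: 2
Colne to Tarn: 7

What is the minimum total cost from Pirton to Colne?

Shortest distances from Pirton:
Pirton: 0
Yarm: 1  (via Pirton)
Garth: 2  (via Pirton)
Tarn: 6  (via Garth)
Fenn: 7  (via Tarn)
Arlen: 9  (via Yarm)
Hale: 12  (via Tarn)
Colne: 13  (via Tarn)
Shortest route: Pirton–Garth–Tarn–Colne = $13.

$13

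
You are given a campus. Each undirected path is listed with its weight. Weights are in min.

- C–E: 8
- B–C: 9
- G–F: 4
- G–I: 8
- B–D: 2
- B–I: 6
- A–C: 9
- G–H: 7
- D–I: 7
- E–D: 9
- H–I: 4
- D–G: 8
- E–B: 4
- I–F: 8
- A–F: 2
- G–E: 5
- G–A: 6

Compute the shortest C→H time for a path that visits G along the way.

20 min

Shortest C→G: C–E–G = 13
Shortest G→H: G–H = 7
Total via G: 13 + 7 = 20 min.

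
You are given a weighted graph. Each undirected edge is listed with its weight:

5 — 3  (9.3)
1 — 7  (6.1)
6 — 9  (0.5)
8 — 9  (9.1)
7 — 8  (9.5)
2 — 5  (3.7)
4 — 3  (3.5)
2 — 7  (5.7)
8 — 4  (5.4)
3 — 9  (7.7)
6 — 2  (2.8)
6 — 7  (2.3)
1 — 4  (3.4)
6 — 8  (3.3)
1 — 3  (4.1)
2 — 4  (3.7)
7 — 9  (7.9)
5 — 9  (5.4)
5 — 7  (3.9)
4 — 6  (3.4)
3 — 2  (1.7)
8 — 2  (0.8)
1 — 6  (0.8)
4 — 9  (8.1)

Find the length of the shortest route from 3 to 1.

Candidate routes:
3–1: 4.1 = 4.1
3–2–6–1: 1.7+2.8+0.8 = 5.3
3–4–1: 3.5+3.4 = 6.9
3–2–8–6–1: 1.7+0.8+3.3+0.8 = 6.6
The minimum is 4.1 via 3–1.

4.1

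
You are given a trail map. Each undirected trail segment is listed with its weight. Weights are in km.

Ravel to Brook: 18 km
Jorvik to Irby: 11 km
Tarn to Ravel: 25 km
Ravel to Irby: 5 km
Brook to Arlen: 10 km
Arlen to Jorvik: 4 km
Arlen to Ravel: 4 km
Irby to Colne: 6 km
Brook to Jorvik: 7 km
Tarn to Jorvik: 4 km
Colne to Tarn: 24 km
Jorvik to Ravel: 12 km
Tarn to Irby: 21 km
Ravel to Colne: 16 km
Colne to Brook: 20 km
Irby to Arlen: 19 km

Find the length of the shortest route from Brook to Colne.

20 km

Running Dijkstra from Brook:
Brook: 0
Jorvik: 7  (via Brook)
Arlen: 10  (via Brook)
Tarn: 11  (via Jorvik)
Ravel: 14  (via Arlen)
Irby: 18  (via Jorvik)
Colne: 20  (via Brook)
Shortest route: Brook → Colne = 20 km.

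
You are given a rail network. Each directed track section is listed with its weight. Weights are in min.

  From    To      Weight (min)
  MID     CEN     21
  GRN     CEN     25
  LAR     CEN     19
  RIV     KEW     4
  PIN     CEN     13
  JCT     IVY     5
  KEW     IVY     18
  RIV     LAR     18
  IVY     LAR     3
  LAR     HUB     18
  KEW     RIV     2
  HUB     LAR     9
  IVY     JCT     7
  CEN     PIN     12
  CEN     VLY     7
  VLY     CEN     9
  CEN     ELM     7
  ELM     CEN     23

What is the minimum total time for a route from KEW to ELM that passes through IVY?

47 min

Shortest KEW→IVY: KEW–IVY = 18
Best IVY to ELM: IVY–LAR–CEN–ELM costing 29
Total via IVY: 18 + 29 = 47 min.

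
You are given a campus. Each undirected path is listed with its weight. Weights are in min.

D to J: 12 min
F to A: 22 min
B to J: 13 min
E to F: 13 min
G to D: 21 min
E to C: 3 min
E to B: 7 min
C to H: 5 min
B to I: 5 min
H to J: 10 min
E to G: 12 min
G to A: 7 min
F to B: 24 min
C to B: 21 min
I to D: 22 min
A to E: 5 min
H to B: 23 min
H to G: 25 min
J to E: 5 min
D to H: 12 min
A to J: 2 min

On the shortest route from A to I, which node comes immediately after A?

E

Compare a few routes:
A → E → J → B → I: 5+5+13+5 = 28
A → E → B → I: 5+7+5 = 17
A → J → E → B → I: 2+5+7+5 = 19
A → J → B → I: 2+13+5 = 20
The minimum is 17 min via A → E → B → I.
So from A the first move is to E.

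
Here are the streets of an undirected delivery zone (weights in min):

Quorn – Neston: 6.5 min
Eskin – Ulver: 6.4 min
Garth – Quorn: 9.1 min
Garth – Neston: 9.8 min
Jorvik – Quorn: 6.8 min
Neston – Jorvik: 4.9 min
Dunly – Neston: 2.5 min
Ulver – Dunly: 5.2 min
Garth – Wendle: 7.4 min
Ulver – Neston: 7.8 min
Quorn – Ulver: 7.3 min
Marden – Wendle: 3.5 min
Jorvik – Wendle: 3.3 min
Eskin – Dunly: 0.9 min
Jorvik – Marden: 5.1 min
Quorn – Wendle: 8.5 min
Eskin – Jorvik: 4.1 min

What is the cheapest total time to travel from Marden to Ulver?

15.3 min

Enumerating some paths:
Marden - Jorvik - Eskin - Dunly - Ulver: 5.1+4.1+0.9+5.2 = 15.3
Marden - Wendle - Jorvik - Eskin - Dunly - Ulver: 3.5+3.3+4.1+0.9+5.2 = 17
Marden - Wendle - Jorvik - Eskin - Ulver: 3.5+3.3+4.1+6.4 = 17.3
Marden - Jorvik - Eskin - Ulver: 5.1+4.1+6.4 = 15.6
Cheapest is Marden - Jorvik - Eskin - Dunly - Ulver at 15.3 min.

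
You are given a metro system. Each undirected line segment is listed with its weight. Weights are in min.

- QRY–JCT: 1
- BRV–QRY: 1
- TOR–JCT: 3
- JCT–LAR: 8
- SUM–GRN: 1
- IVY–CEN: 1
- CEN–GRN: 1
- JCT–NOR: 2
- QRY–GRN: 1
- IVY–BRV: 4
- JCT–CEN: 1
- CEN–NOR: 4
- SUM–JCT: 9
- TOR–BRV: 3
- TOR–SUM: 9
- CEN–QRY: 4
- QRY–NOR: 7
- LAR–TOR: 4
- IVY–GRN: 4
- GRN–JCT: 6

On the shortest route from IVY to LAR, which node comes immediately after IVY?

Compare a few routes:
IVY - CEN - JCT - TOR - LAR: 1+1+3+4 = 9
IVY - CEN - JCT - LAR: 1+1+8 = 10
Cheapest is IVY - CEN - JCT - TOR - LAR at 9 min.
So from IVY the first move is to CEN.

CEN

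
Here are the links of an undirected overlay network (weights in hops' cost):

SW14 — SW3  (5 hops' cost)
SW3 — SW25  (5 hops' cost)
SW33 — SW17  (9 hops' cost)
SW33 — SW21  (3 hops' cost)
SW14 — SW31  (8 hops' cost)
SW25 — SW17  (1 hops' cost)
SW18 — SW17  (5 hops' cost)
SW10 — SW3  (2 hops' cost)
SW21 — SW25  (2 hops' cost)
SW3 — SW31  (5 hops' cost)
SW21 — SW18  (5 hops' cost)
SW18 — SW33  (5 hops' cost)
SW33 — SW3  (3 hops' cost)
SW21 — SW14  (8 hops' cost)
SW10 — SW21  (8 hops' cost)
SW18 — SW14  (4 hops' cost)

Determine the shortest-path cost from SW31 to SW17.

11 hops' cost

Compare a few routes:
SW31 - SW3 - SW33 - SW21 - SW25 - SW17: 5+3+3+2+1 = 14
SW31 - SW3 - SW25 - SW17: 5+5+1 = 11
Cheapest is SW31 - SW3 - SW25 - SW17 at 11 hops' cost.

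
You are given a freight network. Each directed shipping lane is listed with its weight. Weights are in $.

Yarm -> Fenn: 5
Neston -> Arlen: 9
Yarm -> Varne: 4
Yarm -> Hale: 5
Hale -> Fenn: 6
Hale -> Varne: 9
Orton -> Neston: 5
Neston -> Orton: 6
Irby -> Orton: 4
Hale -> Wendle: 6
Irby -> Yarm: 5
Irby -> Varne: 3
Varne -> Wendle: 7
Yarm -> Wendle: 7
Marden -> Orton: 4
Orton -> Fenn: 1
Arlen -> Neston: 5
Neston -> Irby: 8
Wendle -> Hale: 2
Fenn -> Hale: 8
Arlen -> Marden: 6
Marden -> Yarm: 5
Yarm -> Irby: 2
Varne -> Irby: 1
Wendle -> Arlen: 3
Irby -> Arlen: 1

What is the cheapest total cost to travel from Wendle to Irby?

Running Dijkstra from Wendle:
Wendle: 0
Hale: 2  (via Wendle)
Arlen: 3  (via Wendle)
Neston: 8  (via Arlen)
Fenn: 8  (via Hale)
Marden: 9  (via Arlen)
Varne: 11  (via Hale)
Irby: 12  (via Varne)
Shortest route: Wendle–Hale–Varne–Irby = $12.

$12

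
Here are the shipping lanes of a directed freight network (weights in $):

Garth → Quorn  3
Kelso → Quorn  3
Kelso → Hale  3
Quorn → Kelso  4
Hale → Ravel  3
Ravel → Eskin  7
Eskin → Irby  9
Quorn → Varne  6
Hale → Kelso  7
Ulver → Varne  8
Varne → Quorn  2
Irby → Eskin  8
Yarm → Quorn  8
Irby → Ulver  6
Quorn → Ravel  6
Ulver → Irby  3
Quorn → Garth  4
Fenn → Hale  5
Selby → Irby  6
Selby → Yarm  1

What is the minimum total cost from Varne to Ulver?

$30

Running Dijkstra from Varne:
Varne: 0
Quorn: 2  (via Varne)
Garth: 6  (via Quorn)
Kelso: 6  (via Quorn)
Ravel: 8  (via Quorn)
Hale: 9  (via Kelso)
Eskin: 15  (via Ravel)
Irby: 24  (via Eskin)
Ulver: 30  (via Irby)
Shortest route: Varne–Quorn–Ravel–Eskin–Irby–Ulver = $30.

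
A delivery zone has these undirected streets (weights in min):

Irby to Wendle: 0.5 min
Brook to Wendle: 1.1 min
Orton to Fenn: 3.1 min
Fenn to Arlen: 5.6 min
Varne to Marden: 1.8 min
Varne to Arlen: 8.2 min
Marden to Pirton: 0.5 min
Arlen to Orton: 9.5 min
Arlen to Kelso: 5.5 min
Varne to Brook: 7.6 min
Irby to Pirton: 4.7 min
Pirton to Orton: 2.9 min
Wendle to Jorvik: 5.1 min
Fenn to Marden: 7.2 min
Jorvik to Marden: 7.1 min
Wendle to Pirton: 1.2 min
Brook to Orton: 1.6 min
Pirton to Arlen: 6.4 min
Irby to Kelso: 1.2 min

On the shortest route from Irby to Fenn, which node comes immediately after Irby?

Enumerating some paths:
Irby → Wendle → Pirton → Orton → Fenn: 0.5+1.2+2.9+3.1 = 7.7
Irby → Wendle → Brook → Orton → Fenn: 0.5+1.1+1.6+3.1 = 6.3
The minimum is 6.3 min via Irby → Wendle → Brook → Orton → Fenn.
So from Irby the first move is to Wendle.

Wendle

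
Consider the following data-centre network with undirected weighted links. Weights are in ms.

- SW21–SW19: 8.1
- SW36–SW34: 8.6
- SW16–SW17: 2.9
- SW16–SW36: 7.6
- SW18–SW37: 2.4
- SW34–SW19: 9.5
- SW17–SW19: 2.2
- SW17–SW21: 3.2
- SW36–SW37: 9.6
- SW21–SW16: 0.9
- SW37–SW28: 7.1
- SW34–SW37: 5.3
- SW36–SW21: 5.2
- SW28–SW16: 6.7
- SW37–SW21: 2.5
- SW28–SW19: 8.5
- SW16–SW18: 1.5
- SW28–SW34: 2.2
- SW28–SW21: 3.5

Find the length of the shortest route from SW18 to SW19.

6.6 ms

Enumerating some paths:
SW18 → SW16 → SW21 → SW17 → SW19: 1.5+0.9+3.2+2.2 = 7.8
SW18 → SW16 → SW17 → SW19: 1.5+2.9+2.2 = 6.6
Cheapest is SW18 → SW16 → SW17 → SW19 at 6.6 ms.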